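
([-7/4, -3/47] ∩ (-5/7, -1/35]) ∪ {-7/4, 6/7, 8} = {-7/4, 6/7, 8} ∪ (-5/7, -3/47]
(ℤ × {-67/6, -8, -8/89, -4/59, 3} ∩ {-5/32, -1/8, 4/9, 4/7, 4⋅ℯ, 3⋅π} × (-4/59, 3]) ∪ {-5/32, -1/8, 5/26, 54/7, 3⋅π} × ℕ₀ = {-5/32, -1/8, 5/26, 54/7, 3⋅π} × ℕ₀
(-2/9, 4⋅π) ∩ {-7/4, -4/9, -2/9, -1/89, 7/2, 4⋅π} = {-1/89, 7/2}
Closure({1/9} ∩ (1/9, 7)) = ∅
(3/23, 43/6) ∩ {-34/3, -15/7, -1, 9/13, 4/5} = {9/13, 4/5}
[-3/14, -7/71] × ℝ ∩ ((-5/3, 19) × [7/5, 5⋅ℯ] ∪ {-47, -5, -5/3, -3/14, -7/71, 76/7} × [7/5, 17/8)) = [-3/14, -7/71] × [7/5, 5⋅ℯ]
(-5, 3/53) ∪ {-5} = [-5, 3/53)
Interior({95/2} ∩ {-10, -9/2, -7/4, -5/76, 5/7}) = ∅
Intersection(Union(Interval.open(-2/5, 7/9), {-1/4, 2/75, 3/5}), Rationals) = Intersection(Interval.open(-2/5, 7/9), Rationals)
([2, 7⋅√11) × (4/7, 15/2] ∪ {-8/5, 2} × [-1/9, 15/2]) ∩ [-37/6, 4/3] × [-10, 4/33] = {-8/5} × [-1/9, 4/33]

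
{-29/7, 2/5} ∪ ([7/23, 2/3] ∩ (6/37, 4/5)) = {-29/7} ∪ [7/23, 2/3]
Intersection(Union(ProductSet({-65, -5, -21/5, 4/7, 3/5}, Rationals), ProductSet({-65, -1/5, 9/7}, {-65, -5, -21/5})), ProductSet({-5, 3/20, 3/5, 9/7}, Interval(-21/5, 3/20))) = Union(ProductSet({9/7}, {-21/5}), ProductSet({-5, 3/5}, Intersection(Interval(-21/5, 3/20), Rationals)))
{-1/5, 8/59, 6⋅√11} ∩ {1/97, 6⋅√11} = {6⋅√11}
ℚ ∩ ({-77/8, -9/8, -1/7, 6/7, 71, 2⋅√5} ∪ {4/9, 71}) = {-77/8, -9/8, -1/7, 4/9, 6/7, 71}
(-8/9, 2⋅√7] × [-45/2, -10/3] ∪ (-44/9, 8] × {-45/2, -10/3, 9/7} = ((-44/9, 8] × {-45/2, -10/3, 9/7}) ∪ ((-8/9, 2⋅√7] × [-45/2, -10/3])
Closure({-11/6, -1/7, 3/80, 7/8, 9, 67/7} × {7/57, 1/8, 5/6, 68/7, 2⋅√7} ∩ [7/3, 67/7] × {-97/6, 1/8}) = {9, 67/7} × {1/8}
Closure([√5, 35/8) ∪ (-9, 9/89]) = [-9, 9/89] ∪ [√5, 35/8]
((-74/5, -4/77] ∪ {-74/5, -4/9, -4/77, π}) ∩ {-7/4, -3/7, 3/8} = {-7/4, -3/7}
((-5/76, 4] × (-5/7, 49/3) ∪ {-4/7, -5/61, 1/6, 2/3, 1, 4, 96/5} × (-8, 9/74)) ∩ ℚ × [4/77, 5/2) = ((ℚ ∩ (-5/76, 4]) × [4/77, 5/2)) ∪ ({-4/7, -5/61, 1/6, 2/3, 1, 4, 96/5} × [4/77, 9/74))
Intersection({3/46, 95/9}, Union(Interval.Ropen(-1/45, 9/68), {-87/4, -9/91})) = {3/46}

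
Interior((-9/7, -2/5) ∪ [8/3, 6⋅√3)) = (-9/7, -2/5) ∪ (8/3, 6⋅√3)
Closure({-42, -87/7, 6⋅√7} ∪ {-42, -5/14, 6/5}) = {-42, -87/7, -5/14, 6/5, 6⋅√7}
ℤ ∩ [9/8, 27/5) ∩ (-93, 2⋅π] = {2, 3, 4, 5}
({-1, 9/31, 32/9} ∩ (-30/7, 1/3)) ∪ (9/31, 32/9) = {-1} ∪ [9/31, 32/9)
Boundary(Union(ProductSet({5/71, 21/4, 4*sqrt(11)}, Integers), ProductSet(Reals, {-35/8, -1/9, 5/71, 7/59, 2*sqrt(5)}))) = Union(ProductSet({5/71, 21/4, 4*sqrt(11)}, Integers), ProductSet(Reals, {-35/8, -1/9, 5/71, 7/59, 2*sqrt(5)}))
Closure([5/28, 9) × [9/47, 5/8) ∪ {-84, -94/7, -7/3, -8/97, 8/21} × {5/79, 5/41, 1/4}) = ({5/28, 9} × [9/47, 5/8]) ∪ ([5/28, 9] × {9/47, 5/8}) ∪ ({-84, -94/7, -7/3, -8/97, 8/21} × {5/79, 5/41, 1/4}) ∪ ([5/28, 9) × [9/47, 5/8))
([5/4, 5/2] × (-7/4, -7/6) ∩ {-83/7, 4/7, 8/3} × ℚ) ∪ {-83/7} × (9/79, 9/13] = {-83/7} × (9/79, 9/13]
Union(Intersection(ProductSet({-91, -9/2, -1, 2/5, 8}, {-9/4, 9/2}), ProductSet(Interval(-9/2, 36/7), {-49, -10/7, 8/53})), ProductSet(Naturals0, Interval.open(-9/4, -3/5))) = ProductSet(Naturals0, Interval.open(-9/4, -3/5))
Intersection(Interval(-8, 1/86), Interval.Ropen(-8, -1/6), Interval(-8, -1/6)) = Interval.Ropen(-8, -1/6)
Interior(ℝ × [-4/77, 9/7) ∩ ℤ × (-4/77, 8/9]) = ∅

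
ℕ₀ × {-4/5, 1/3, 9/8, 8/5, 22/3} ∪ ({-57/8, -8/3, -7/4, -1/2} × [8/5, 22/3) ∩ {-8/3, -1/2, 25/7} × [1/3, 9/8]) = ℕ₀ × {-4/5, 1/3, 9/8, 8/5, 22/3}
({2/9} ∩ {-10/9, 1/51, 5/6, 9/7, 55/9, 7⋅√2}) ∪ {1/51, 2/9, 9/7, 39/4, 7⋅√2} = {1/51, 2/9, 9/7, 39/4, 7⋅√2}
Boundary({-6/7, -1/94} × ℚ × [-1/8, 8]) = {-6/7, -1/94} × ℝ × [-1/8, 8]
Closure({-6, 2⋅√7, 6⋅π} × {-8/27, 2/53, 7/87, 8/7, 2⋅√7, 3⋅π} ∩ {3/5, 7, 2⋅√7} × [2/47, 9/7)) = {2⋅√7} × {7/87, 8/7}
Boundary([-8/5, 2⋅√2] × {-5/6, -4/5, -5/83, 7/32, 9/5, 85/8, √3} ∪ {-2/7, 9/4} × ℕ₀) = ({-2/7, 9/4} × ℕ₀) ∪ ([-8/5, 2⋅√2] × {-5/6, -4/5, -5/83, 7/32, 9/5, 85/8, √3})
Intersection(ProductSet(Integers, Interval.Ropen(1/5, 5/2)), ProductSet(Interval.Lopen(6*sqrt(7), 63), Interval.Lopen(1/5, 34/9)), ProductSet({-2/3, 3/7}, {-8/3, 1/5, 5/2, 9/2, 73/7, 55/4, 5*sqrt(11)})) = EmptySet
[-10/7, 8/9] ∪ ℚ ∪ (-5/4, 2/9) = ℚ ∪ [-10/7, 8/9]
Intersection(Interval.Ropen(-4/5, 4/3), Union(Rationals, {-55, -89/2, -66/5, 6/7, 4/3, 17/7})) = Intersection(Interval.Ropen(-4/5, 4/3), Rationals)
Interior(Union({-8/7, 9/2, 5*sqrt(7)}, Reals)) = Reals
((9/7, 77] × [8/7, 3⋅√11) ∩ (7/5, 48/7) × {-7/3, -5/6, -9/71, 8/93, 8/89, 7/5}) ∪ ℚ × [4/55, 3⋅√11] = ((7/5, 48/7) × {7/5}) ∪ (ℚ × [4/55, 3⋅√11])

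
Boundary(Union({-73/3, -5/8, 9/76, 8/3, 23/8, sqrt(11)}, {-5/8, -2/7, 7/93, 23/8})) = {-73/3, -5/8, -2/7, 7/93, 9/76, 8/3, 23/8, sqrt(11)}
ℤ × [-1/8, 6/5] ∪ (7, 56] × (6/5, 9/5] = (ℤ × [-1/8, 6/5]) ∪ ((7, 56] × (6/5, 9/5])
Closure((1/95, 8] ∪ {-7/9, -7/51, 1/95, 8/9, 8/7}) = {-7/9, -7/51} ∪ [1/95, 8]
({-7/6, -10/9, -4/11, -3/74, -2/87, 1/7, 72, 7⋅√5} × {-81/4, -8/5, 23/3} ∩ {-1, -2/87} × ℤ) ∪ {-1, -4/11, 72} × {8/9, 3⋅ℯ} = {-1, -4/11, 72} × {8/9, 3⋅ℯ}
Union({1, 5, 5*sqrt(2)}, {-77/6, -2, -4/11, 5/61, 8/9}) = {-77/6, -2, -4/11, 5/61, 8/9, 1, 5, 5*sqrt(2)}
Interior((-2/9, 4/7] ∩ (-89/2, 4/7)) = (-2/9, 4/7)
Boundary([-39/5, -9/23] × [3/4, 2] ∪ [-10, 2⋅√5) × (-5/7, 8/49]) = ({-39/5, -9/23} × [3/4, 2]) ∪ ([-39/5, -9/23] × {3/4, 2}) ∪ ({-10, 2⋅√5} × [-5/7, 8/49]) ∪ ([-10, 2⋅√5] × {-5/7, 8/49})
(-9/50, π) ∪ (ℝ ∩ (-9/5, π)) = (-9/5, π)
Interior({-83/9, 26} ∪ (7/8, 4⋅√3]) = (7/8, 4⋅√3)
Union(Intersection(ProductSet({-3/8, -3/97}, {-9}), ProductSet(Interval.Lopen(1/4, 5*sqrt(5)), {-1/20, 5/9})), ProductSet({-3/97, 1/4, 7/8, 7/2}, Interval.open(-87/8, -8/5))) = ProductSet({-3/97, 1/4, 7/8, 7/2}, Interval.open(-87/8, -8/5))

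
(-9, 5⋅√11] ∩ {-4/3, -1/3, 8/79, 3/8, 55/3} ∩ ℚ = {-4/3, -1/3, 8/79, 3/8}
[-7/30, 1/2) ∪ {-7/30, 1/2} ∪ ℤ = ℤ ∪ [-7/30, 1/2]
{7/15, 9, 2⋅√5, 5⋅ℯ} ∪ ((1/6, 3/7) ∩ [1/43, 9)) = (1/6, 3/7) ∪ {7/15, 9, 2⋅√5, 5⋅ℯ}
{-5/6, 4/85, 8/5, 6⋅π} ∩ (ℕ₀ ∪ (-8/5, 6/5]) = {-5/6, 4/85}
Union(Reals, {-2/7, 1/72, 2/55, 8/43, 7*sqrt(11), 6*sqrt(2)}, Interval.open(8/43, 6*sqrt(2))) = Interval(-oo, oo)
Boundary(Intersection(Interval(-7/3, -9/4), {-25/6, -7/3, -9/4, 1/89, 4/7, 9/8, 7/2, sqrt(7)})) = {-7/3, -9/4}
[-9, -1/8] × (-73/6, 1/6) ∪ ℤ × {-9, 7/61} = (ℤ × {-9, 7/61}) ∪ ([-9, -1/8] × (-73/6, 1/6))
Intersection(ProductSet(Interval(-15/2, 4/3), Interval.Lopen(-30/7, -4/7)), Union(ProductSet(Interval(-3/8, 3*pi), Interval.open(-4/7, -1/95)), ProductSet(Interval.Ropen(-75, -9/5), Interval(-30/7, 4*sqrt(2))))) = ProductSet(Interval.Ropen(-15/2, -9/5), Interval.Lopen(-30/7, -4/7))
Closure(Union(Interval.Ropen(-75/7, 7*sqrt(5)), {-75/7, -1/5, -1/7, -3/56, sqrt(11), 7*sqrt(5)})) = Interval(-75/7, 7*sqrt(5))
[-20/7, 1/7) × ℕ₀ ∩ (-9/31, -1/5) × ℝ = (-9/31, -1/5) × ℕ₀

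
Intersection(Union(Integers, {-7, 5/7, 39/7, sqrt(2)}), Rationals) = Union({5/7, 39/7}, Integers)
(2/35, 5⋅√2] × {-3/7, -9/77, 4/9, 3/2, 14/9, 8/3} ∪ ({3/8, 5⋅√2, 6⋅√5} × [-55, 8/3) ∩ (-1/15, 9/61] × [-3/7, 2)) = (2/35, 5⋅√2] × {-3/7, -9/77, 4/9, 3/2, 14/9, 8/3}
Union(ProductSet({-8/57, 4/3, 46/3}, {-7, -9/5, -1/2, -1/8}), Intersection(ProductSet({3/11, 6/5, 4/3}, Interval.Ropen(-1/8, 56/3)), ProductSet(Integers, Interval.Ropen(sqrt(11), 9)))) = ProductSet({-8/57, 4/3, 46/3}, {-7, -9/5, -1/2, -1/8})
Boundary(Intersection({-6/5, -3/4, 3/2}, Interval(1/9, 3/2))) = {3/2}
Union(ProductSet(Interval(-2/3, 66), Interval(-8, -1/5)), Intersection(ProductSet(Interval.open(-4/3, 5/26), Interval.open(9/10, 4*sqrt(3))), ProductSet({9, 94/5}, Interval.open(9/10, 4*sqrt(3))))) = ProductSet(Interval(-2/3, 66), Interval(-8, -1/5))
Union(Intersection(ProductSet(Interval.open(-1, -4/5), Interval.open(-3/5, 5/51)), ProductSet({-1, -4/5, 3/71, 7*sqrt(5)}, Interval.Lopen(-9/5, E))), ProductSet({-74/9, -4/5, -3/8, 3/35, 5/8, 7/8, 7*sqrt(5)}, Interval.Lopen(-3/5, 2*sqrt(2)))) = ProductSet({-74/9, -4/5, -3/8, 3/35, 5/8, 7/8, 7*sqrt(5)}, Interval.Lopen(-3/5, 2*sqrt(2)))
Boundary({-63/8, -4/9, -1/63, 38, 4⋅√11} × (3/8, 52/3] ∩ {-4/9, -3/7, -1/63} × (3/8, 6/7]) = {-4/9, -1/63} × [3/8, 6/7]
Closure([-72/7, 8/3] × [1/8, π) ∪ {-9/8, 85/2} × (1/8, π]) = ({-9/8, 85/2} × (1/8, π]) ∪ ({-72/7, 8/3, 85/2} × [1/8, π]) ∪ ([-72/7, 8/3] × [1/8, π)) ∪ (([-72/7, 8/3] ∪ {85/2}) × {1/8, π})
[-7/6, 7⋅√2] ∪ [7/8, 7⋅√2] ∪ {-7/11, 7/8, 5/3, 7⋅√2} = [-7/6, 7⋅√2]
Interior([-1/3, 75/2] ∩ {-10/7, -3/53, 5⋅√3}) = ∅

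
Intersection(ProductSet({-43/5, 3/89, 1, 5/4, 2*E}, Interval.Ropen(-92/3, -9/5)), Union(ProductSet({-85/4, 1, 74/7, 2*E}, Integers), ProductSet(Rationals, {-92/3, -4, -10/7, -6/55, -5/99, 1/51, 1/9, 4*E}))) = Union(ProductSet({1, 2*E}, Range(-30, -1, 1)), ProductSet({-43/5, 3/89, 1, 5/4}, {-92/3, -4}))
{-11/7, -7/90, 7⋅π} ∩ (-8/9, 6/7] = {-7/90}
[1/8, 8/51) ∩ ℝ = [1/8, 8/51)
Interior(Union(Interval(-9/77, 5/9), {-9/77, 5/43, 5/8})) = Interval.open(-9/77, 5/9)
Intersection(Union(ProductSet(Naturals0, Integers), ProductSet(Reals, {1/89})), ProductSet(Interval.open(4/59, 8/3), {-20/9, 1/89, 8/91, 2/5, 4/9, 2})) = Union(ProductSet(Interval.open(4/59, 8/3), {1/89}), ProductSet(Range(1, 3, 1), {2}))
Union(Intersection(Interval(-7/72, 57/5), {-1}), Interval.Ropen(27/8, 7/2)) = Interval.Ropen(27/8, 7/2)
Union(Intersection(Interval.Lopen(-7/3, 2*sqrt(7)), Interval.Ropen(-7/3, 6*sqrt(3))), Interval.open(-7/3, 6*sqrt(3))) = Interval.open(-7/3, 6*sqrt(3))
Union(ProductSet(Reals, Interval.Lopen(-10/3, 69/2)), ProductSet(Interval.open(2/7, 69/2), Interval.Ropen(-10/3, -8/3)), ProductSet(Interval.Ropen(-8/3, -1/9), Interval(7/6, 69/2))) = Union(ProductSet(Interval.open(2/7, 69/2), Interval.Ropen(-10/3, -8/3)), ProductSet(Reals, Interval.Lopen(-10/3, 69/2)))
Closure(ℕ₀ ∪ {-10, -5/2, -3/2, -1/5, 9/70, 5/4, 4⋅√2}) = {-10, -5/2, -3/2, -1/5, 9/70, 5/4, 4⋅√2} ∪ ℕ₀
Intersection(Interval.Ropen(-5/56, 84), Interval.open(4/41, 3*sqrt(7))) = Interval.open(4/41, 3*sqrt(7))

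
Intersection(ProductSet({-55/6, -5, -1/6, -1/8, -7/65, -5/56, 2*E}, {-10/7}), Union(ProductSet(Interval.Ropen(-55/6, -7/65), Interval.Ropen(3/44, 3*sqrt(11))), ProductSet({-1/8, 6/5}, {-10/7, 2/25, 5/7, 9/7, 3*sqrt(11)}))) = ProductSet({-1/8}, {-10/7})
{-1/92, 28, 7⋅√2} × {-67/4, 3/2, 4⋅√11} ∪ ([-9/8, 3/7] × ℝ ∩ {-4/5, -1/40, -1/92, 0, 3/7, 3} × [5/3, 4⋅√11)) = ({-4/5, -1/40, -1/92, 0, 3/7} × [5/3, 4⋅√11)) ∪ ({-1/92, 28, 7⋅√2} × {-67/4, 3/2, 4⋅√11})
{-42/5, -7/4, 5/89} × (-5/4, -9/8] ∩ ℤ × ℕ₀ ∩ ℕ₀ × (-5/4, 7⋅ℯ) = ∅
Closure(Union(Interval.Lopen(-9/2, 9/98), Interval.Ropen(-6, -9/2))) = Interval(-6, 9/98)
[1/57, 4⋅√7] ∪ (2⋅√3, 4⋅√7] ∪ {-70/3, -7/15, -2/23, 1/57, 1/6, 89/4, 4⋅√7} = {-70/3, -7/15, -2/23, 89/4} ∪ [1/57, 4⋅√7]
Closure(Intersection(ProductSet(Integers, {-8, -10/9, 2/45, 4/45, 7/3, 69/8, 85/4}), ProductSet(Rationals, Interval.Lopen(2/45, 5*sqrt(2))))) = ProductSet(Integers, {4/45, 7/3})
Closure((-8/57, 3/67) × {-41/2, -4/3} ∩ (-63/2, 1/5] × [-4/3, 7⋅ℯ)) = [-8/57, 3/67] × {-4/3}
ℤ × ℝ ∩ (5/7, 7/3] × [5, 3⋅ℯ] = {1, 2} × [5, 3⋅ℯ]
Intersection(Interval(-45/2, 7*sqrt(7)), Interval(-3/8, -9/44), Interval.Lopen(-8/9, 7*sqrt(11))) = Interval(-3/8, -9/44)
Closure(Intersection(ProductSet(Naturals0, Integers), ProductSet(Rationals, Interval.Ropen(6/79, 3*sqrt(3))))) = ProductSet(Naturals0, Range(1, 6, 1))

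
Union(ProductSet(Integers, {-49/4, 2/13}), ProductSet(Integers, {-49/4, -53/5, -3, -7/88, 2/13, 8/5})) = ProductSet(Integers, {-49/4, -53/5, -3, -7/88, 2/13, 8/5})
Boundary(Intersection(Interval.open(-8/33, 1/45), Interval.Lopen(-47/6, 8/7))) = {-8/33, 1/45}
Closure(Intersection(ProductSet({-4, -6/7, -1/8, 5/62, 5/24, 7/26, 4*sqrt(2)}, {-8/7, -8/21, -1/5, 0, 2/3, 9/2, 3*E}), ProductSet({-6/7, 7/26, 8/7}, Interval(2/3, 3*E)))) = ProductSet({-6/7, 7/26}, {2/3, 9/2, 3*E})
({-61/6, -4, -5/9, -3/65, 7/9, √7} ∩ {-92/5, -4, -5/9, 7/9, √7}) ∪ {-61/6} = {-61/6, -4, -5/9, 7/9, √7}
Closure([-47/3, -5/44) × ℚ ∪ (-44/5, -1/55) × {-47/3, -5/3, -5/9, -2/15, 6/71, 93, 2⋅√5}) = ([-47/3, -5/44] × ℝ) ∪ ([-44/5, -1/55] × {-47/3, -5/3, -5/9, -2/15, 6/71, 93, 2⋅√5})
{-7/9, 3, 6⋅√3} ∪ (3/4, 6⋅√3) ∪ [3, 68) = {-7/9} ∪ (3/4, 68)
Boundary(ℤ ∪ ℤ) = ℤ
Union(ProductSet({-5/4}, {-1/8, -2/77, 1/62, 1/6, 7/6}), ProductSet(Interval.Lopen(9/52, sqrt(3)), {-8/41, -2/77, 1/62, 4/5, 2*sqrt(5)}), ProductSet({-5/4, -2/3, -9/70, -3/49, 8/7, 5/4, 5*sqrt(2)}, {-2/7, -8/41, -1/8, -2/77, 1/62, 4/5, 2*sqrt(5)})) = Union(ProductSet({-5/4}, {-1/8, -2/77, 1/62, 1/6, 7/6}), ProductSet({-5/4, -2/3, -9/70, -3/49, 8/7, 5/4, 5*sqrt(2)}, {-2/7, -8/41, -1/8, -2/77, 1/62, 4/5, 2*sqrt(5)}), ProductSet(Interval.Lopen(9/52, sqrt(3)), {-8/41, -2/77, 1/62, 4/5, 2*sqrt(5)}))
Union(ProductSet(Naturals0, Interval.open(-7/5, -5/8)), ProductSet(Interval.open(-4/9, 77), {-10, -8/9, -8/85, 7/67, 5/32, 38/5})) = Union(ProductSet(Interval.open(-4/9, 77), {-10, -8/9, -8/85, 7/67, 5/32, 38/5}), ProductSet(Naturals0, Interval.open(-7/5, -5/8)))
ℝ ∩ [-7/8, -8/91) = [-7/8, -8/91)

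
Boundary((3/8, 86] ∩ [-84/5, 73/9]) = {3/8, 73/9}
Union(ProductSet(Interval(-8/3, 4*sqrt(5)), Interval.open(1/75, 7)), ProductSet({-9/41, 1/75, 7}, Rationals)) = Union(ProductSet({-9/41, 1/75, 7}, Rationals), ProductSet(Interval(-8/3, 4*sqrt(5)), Interval.open(1/75, 7)))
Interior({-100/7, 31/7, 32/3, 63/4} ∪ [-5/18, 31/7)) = (-5/18, 31/7)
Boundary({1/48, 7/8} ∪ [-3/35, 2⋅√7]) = {-3/35, 2⋅√7}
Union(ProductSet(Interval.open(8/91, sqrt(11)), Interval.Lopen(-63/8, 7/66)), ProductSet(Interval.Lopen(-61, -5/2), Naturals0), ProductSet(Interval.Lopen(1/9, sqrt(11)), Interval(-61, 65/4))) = Union(ProductSet(Interval.Lopen(-61, -5/2), Naturals0), ProductSet(Interval.open(8/91, sqrt(11)), Interval.Lopen(-63/8, 7/66)), ProductSet(Interval.Lopen(1/9, sqrt(11)), Interval(-61, 65/4)))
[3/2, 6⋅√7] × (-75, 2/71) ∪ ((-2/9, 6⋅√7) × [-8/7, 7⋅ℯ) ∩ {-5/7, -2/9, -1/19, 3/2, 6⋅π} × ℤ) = ({-1/19, 3/2} × {-1, 0, …, 19}) ∪ ([3/2, 6⋅√7] × (-75, 2/71))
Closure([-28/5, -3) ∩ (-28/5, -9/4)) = [-28/5, -3]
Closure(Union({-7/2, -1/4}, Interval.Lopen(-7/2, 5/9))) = Interval(-7/2, 5/9)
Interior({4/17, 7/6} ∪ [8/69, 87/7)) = (8/69, 87/7)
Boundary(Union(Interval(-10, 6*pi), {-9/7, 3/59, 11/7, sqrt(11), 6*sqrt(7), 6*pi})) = {-10, 6*pi}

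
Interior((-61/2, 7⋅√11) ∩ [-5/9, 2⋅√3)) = (-5/9, 2⋅√3)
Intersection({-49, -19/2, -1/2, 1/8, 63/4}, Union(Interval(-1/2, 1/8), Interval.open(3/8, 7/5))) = {-1/2, 1/8}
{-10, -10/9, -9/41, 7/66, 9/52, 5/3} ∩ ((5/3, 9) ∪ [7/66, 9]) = {7/66, 9/52, 5/3}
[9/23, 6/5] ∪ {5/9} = [9/23, 6/5]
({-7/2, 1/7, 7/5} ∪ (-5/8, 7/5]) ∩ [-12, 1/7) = {-7/2} ∪ (-5/8, 1/7)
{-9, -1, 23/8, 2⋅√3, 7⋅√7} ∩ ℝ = {-9, -1, 23/8, 2⋅√3, 7⋅√7}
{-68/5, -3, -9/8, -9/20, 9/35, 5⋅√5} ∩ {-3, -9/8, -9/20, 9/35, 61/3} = {-3, -9/8, -9/20, 9/35}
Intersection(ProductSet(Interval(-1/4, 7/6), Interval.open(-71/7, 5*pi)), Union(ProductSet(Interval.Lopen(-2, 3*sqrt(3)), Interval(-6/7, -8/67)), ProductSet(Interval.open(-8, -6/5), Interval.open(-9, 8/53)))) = ProductSet(Interval(-1/4, 7/6), Interval(-6/7, -8/67))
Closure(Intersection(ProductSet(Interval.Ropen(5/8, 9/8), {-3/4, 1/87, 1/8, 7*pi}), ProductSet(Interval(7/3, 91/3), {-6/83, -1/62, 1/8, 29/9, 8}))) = EmptySet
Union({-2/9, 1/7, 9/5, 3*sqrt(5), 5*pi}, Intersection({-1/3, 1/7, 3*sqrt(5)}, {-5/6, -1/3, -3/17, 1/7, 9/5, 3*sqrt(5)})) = {-1/3, -2/9, 1/7, 9/5, 3*sqrt(5), 5*pi}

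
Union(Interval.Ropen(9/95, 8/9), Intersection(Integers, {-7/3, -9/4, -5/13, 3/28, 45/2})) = Interval.Ropen(9/95, 8/9)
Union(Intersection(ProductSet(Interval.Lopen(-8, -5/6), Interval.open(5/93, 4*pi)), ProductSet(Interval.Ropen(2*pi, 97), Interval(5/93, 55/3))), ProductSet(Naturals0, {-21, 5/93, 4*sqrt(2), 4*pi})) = ProductSet(Naturals0, {-21, 5/93, 4*sqrt(2), 4*pi})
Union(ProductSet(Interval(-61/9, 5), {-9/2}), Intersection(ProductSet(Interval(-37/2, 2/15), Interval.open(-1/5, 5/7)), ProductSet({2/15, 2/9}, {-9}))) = ProductSet(Interval(-61/9, 5), {-9/2})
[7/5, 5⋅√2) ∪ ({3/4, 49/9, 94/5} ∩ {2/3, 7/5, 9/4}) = [7/5, 5⋅√2)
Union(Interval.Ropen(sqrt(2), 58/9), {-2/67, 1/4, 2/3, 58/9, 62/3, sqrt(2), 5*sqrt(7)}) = Union({-2/67, 1/4, 2/3, 62/3, 5*sqrt(7)}, Interval(sqrt(2), 58/9))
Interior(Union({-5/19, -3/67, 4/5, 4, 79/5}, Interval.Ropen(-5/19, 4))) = Interval.open(-5/19, 4)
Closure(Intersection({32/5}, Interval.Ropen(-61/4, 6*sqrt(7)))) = {32/5}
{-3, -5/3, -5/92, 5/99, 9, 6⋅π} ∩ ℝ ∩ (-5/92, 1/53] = ∅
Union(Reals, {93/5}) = Reals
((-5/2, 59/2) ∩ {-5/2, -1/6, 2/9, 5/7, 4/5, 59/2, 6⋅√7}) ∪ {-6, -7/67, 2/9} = {-6, -1/6, -7/67, 2/9, 5/7, 4/5, 6⋅√7}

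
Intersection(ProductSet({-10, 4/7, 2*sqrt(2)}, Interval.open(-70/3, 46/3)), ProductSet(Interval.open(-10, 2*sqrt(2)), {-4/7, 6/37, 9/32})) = ProductSet({4/7}, {-4/7, 6/37, 9/32})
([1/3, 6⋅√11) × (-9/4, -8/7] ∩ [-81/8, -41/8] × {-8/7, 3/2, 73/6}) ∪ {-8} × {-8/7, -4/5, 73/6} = {-8} × {-8/7, -4/5, 73/6}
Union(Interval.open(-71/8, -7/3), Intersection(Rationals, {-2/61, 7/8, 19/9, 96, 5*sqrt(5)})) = Union({-2/61, 7/8, 19/9, 96}, Interval.open(-71/8, -7/3))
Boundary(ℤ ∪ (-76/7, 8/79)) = {-76/7, 8/79} ∪ (ℤ \ (-76/7, 8/79))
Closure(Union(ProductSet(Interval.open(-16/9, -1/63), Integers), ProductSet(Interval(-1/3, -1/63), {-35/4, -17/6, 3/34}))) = Union(ProductSet(Interval(-16/9, -1/63), Integers), ProductSet(Interval(-1/3, -1/63), {-35/4, -17/6, 3/34}))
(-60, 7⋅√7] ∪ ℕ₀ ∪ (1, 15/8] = (-60, 7⋅√7] ∪ ℕ₀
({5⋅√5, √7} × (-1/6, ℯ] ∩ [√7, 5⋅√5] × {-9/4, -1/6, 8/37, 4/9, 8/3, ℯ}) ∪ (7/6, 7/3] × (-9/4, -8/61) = ((7/6, 7/3] × (-9/4, -8/61)) ∪ ({5⋅√5, √7} × {8/37, 4/9, 8/3, ℯ})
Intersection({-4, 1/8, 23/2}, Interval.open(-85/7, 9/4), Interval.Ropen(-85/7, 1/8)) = {-4}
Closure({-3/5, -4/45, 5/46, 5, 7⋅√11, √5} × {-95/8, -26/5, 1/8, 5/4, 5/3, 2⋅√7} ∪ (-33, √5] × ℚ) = ([-33, √5] × ℝ) ∪ ({-3/5, -4/45, 5/46, 5, 7⋅√11, √5} × {-95/8, -26/5, 1/8, 5/4, 5/3, 2⋅√7})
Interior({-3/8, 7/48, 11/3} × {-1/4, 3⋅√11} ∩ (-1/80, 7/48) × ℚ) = ∅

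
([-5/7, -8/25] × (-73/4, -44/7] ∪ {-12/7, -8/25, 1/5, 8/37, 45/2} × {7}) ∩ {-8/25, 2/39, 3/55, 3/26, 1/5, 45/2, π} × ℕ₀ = {-8/25, 1/5, 45/2} × {7}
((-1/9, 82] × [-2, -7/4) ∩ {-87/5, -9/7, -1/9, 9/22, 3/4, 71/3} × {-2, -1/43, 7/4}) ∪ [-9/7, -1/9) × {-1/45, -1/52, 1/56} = ({9/22, 3/4, 71/3} × {-2}) ∪ ([-9/7, -1/9) × {-1/45, -1/52, 1/56})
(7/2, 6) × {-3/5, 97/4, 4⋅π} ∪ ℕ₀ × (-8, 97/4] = (ℕ₀ × (-8, 97/4]) ∪ ((7/2, 6) × {-3/5, 97/4, 4⋅π})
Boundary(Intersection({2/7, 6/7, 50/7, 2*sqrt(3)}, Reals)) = {2/7, 6/7, 50/7, 2*sqrt(3)}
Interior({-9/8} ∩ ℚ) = ∅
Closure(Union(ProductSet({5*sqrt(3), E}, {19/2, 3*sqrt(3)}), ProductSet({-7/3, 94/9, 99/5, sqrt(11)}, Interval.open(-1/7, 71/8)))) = Union(ProductSet({5*sqrt(3), E}, {19/2, 3*sqrt(3)}), ProductSet({-7/3, 94/9, 99/5, sqrt(11)}, Interval(-1/7, 71/8)))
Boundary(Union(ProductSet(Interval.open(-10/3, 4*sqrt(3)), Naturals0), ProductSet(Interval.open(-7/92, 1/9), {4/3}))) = Union(ProductSet(Interval(-10/3, 4*sqrt(3)), Naturals0), ProductSet(Interval(-7/92, 1/9), {4/3}))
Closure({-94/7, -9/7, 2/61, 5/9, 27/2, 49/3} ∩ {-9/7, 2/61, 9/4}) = {-9/7, 2/61}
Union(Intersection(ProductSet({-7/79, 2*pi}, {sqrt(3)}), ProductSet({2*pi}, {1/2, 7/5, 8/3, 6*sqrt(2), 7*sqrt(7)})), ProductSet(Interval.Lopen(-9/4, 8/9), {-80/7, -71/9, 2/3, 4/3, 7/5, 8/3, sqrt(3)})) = ProductSet(Interval.Lopen(-9/4, 8/9), {-80/7, -71/9, 2/3, 4/3, 7/5, 8/3, sqrt(3)})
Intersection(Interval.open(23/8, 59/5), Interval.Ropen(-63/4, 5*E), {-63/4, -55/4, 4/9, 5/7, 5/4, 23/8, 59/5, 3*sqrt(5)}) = {3*sqrt(5)}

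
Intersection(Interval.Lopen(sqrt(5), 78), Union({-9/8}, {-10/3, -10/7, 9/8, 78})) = {78}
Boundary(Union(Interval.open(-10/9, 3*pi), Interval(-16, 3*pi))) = {-16, 3*pi}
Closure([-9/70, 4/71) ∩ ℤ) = {0}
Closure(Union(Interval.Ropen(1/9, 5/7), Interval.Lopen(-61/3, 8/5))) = Interval(-61/3, 8/5)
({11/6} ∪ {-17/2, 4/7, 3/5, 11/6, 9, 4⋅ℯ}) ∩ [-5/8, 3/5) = {4/7}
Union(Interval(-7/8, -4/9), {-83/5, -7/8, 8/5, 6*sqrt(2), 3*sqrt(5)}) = Union({-83/5, 8/5, 6*sqrt(2), 3*sqrt(5)}, Interval(-7/8, -4/9))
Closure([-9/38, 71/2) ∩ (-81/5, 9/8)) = [-9/38, 9/8]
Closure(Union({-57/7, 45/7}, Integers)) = Union({-57/7, 45/7}, Integers)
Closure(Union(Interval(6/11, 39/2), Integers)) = Union(Integers, Interval(6/11, 39/2))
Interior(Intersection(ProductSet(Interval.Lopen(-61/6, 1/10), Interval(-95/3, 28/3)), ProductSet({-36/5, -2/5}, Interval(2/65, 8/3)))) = EmptySet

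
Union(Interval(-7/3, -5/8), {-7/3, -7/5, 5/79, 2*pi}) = Union({5/79, 2*pi}, Interval(-7/3, -5/8))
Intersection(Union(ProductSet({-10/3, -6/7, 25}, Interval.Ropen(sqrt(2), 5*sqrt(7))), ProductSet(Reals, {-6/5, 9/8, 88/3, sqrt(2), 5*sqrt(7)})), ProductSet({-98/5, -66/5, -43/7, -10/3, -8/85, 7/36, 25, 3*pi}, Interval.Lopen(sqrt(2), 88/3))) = Union(ProductSet({-10/3, 25}, Interval.open(sqrt(2), 5*sqrt(7))), ProductSet({-98/5, -66/5, -43/7, -10/3, -8/85, 7/36, 25, 3*pi}, {88/3, 5*sqrt(7)}))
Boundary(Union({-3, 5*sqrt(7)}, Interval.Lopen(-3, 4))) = {-3, 4, 5*sqrt(7)}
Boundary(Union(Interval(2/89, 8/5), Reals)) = EmptySet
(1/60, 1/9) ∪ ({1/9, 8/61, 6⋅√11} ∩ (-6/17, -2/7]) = (1/60, 1/9)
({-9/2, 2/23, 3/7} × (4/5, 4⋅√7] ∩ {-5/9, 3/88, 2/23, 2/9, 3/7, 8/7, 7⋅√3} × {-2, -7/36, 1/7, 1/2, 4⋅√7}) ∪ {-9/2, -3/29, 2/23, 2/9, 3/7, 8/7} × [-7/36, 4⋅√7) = ({2/23, 3/7} × {4⋅√7}) ∪ ({-9/2, -3/29, 2/23, 2/9, 3/7, 8/7} × [-7/36, 4⋅√7))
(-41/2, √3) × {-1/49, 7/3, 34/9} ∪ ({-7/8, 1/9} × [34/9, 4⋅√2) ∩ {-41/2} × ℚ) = (-41/2, √3) × {-1/49, 7/3, 34/9}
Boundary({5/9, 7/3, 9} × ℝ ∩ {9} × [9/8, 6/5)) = {9} × [9/8, 6/5]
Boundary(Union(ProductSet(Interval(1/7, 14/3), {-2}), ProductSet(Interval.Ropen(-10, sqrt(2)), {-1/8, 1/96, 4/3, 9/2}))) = Union(ProductSet(Interval(-10, sqrt(2)), {-1/8, 1/96, 4/3, 9/2}), ProductSet(Interval(1/7, 14/3), {-2}))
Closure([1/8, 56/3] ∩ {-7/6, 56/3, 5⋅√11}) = {56/3, 5⋅√11}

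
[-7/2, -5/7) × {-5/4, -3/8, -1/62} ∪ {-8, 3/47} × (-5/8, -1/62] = ({-8, 3/47} × (-5/8, -1/62]) ∪ ([-7/2, -5/7) × {-5/4, -3/8, -1/62})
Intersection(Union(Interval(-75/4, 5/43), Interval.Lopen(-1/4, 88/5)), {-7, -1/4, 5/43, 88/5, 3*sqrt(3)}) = {-7, -1/4, 5/43, 88/5, 3*sqrt(3)}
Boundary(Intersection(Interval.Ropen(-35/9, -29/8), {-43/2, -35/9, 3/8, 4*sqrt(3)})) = {-35/9}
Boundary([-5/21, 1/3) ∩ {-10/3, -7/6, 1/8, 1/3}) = {1/8}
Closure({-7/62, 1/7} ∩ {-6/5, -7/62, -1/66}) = {-7/62}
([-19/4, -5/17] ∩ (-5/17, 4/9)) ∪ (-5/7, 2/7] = (-5/7, 2/7]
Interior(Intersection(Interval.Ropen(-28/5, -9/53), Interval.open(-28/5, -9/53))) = Interval.open(-28/5, -9/53)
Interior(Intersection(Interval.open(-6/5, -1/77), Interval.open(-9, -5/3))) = EmptySet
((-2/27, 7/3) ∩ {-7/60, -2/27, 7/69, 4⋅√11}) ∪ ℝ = ℝ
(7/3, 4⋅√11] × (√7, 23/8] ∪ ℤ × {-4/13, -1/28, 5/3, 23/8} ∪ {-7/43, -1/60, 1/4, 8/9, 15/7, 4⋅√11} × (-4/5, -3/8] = (ℤ × {-4/13, -1/28, 5/3, 23/8}) ∪ ({-7/43, -1/60, 1/4, 8/9, 15/7, 4⋅√11} × (-4/5, -3/8]) ∪ ((7/3, 4⋅√11] × (√7, 23/8])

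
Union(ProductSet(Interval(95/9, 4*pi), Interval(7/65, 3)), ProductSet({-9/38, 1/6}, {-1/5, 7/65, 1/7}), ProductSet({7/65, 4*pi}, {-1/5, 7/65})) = Union(ProductSet({-9/38, 1/6}, {-1/5, 7/65, 1/7}), ProductSet({7/65, 4*pi}, {-1/5, 7/65}), ProductSet(Interval(95/9, 4*pi), Interval(7/65, 3)))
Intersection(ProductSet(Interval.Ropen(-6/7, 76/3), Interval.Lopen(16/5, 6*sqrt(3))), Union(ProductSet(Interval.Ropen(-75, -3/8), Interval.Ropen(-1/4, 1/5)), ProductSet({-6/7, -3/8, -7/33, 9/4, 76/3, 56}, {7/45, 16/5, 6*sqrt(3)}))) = ProductSet({-6/7, -3/8, -7/33, 9/4}, {6*sqrt(3)})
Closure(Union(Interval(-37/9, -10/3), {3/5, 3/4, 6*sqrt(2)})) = Union({3/5, 3/4, 6*sqrt(2)}, Interval(-37/9, -10/3))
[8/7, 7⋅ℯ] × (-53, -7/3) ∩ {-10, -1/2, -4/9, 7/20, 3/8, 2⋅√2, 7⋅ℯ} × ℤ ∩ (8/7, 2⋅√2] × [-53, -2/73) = {2⋅√2} × {-52, -51, …, -3}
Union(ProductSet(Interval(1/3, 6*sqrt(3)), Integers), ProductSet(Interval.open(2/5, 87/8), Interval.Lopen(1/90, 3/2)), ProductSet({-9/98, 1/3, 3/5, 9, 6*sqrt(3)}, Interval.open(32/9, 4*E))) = Union(ProductSet({-9/98, 1/3, 3/5, 9, 6*sqrt(3)}, Interval.open(32/9, 4*E)), ProductSet(Interval(1/3, 6*sqrt(3)), Integers), ProductSet(Interval.open(2/5, 87/8), Interval.Lopen(1/90, 3/2)))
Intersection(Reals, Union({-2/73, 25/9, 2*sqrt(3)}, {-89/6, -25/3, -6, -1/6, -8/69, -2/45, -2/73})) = {-89/6, -25/3, -6, -1/6, -8/69, -2/45, -2/73, 25/9, 2*sqrt(3)}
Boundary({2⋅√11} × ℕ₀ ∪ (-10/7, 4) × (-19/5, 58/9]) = ({2⋅√11} × ℕ₀) ∪ ({-10/7, 4} × [-19/5, 58/9]) ∪ ([-10/7, 4] × {-19/5, 58/9})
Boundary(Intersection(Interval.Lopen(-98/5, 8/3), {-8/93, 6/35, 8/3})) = {-8/93, 6/35, 8/3}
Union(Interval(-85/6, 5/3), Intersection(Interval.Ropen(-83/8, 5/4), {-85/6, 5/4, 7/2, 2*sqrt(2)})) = Interval(-85/6, 5/3)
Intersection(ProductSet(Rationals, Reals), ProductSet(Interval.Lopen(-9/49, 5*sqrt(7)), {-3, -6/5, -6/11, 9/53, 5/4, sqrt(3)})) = ProductSet(Intersection(Interval.Lopen(-9/49, 5*sqrt(7)), Rationals), {-3, -6/5, -6/11, 9/53, 5/4, sqrt(3)})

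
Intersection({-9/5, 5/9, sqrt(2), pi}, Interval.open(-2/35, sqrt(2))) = {5/9}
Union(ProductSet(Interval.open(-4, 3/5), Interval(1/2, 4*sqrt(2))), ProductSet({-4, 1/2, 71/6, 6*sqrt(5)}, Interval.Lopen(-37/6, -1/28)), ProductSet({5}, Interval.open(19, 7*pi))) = Union(ProductSet({5}, Interval.open(19, 7*pi)), ProductSet({-4, 1/2, 71/6, 6*sqrt(5)}, Interval.Lopen(-37/6, -1/28)), ProductSet(Interval.open(-4, 3/5), Interval(1/2, 4*sqrt(2))))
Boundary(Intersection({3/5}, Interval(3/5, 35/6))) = {3/5}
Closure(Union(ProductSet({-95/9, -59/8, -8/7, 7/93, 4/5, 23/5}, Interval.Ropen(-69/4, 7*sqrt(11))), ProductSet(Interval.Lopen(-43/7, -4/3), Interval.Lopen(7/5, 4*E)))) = Union(ProductSet({-43/7, -4/3}, Interval(7/5, 4*E)), ProductSet({-95/9, -59/8, -8/7, 7/93, 4/5, 23/5}, Interval(-69/4, 7*sqrt(11))), ProductSet(Interval(-43/7, -4/3), {7/5, 4*E}), ProductSet(Interval.Lopen(-43/7, -4/3), Interval.Lopen(7/5, 4*E)))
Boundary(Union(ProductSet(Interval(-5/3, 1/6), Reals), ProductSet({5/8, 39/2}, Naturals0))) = Union(ProductSet({-5/3, 1/6}, Reals), ProductSet({5/8, 39/2}, Naturals0))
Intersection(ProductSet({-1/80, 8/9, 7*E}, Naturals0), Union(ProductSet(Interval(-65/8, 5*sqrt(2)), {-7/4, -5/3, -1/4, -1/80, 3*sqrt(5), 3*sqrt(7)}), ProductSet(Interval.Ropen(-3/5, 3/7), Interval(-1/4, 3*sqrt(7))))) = ProductSet({-1/80}, Range(0, 8, 1))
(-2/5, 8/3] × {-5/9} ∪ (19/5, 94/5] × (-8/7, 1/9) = ((-2/5, 8/3] × {-5/9}) ∪ ((19/5, 94/5] × (-8/7, 1/9))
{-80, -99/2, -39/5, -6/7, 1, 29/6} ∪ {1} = {-80, -99/2, -39/5, -6/7, 1, 29/6}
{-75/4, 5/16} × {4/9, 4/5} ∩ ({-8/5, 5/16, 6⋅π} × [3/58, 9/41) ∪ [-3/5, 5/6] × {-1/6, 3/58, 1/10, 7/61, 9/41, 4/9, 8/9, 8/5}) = {5/16} × {4/9}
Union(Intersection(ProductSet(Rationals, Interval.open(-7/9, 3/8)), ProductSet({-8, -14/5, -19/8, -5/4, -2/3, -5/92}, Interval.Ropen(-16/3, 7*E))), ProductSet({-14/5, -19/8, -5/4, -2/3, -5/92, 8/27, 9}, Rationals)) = Union(ProductSet({-8, -14/5, -19/8, -5/4, -2/3, -5/92}, Interval.open(-7/9, 3/8)), ProductSet({-14/5, -19/8, -5/4, -2/3, -5/92, 8/27, 9}, Rationals))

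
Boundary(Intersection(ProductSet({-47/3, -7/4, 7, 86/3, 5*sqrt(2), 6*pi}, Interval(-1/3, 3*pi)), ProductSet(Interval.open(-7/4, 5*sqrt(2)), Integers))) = ProductSet({7}, Range(0, 10, 1))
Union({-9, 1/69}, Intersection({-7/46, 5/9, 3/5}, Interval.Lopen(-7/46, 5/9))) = {-9, 1/69, 5/9}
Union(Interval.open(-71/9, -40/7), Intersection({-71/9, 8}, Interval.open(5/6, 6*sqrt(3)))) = Union({8}, Interval.open(-71/9, -40/7))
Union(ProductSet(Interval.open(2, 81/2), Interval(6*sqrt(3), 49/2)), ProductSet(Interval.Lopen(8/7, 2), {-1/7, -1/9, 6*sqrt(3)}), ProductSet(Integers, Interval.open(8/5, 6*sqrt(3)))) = Union(ProductSet(Integers, Interval.open(8/5, 6*sqrt(3))), ProductSet(Interval.Lopen(8/7, 2), {-1/7, -1/9, 6*sqrt(3)}), ProductSet(Interval.open(2, 81/2), Interval(6*sqrt(3), 49/2)))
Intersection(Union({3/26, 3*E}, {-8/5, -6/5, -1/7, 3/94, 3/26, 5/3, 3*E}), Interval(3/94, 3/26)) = {3/94, 3/26}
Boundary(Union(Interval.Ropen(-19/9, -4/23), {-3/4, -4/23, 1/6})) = {-19/9, -4/23, 1/6}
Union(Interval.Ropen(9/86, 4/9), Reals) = Interval(-oo, oo)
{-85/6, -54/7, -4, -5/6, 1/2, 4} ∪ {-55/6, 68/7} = {-85/6, -55/6, -54/7, -4, -5/6, 1/2, 4, 68/7}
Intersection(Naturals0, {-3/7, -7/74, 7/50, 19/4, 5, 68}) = {5, 68}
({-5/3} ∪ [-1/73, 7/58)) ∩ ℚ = {-5/3} ∪ (ℚ ∩ [-1/73, 7/58))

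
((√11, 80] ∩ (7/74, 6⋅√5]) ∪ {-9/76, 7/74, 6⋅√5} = {-9/76, 7/74} ∪ (√11, 6⋅√5]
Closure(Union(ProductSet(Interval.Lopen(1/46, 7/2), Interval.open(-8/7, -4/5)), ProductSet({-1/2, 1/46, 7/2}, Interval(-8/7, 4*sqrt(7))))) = Union(ProductSet({-1/2, 1/46, 7/2}, Interval(-8/7, 4*sqrt(7))), ProductSet(Interval(1/46, 7/2), {-8/7, -4/5}), ProductSet(Interval.Lopen(1/46, 7/2), Interval.open(-8/7, -4/5)))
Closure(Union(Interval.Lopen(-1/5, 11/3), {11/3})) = Interval(-1/5, 11/3)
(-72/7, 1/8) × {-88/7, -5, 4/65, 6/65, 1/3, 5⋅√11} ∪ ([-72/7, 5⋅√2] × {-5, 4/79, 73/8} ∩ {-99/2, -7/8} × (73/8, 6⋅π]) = (-72/7, 1/8) × {-88/7, -5, 4/65, 6/65, 1/3, 5⋅√11}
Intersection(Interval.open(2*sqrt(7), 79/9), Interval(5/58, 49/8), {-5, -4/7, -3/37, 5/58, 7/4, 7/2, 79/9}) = EmptySet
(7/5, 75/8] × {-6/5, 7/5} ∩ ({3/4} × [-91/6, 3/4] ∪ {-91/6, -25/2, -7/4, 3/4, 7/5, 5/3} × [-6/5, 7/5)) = {5/3} × {-6/5}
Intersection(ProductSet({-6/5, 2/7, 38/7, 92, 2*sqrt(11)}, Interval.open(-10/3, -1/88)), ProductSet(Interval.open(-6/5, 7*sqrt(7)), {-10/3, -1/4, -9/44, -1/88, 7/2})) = ProductSet({2/7, 38/7, 2*sqrt(11)}, {-1/4, -9/44})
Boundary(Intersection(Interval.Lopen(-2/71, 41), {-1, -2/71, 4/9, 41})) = {4/9, 41}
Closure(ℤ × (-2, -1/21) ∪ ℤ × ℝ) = ℤ × ℝ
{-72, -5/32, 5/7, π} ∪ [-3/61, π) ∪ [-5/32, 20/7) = {-72} ∪ [-5/32, π]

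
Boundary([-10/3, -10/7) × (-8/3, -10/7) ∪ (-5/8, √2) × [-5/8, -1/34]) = ({-10/3, -10/7} × [-8/3, -10/7]) ∪ ([-10/3, -10/7] × {-8/3, -10/7}) ∪ ({-5/8, √2} × [-5/8, -1/34]) ∪ ([-5/8, √2] × {-5/8, -1/34})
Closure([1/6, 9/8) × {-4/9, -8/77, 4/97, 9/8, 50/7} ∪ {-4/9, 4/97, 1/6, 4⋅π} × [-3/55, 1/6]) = ([1/6, 9/8] × {-4/9, -8/77, 4/97, 9/8, 50/7}) ∪ ({-4/9, 4/97, 1/6, 4⋅π} × [-3/55, 1/6])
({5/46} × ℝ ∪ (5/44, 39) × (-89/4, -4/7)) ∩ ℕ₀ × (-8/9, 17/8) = {1, 2, …, 38} × (-8/9, -4/7)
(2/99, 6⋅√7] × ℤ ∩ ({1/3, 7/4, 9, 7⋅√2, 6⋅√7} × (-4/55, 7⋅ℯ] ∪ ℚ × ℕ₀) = ((ℚ ∩ (2/99, 6⋅√7]) × ℕ₀) ∪ ({1/3, 7/4, 9, 7⋅√2, 6⋅√7} × {0, 1, …, 19})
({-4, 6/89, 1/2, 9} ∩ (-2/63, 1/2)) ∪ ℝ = ℝ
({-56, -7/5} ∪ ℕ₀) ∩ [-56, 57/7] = {-56, -7/5} ∪ {0, 1, …, 8}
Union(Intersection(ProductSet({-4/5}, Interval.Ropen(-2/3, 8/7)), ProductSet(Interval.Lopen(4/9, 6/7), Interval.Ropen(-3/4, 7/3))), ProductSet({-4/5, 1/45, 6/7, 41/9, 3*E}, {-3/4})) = ProductSet({-4/5, 1/45, 6/7, 41/9, 3*E}, {-3/4})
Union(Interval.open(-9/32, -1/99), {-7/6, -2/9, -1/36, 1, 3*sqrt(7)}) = Union({-7/6, 1, 3*sqrt(7)}, Interval.open(-9/32, -1/99))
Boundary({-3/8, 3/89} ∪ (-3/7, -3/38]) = {-3/7, -3/38, 3/89}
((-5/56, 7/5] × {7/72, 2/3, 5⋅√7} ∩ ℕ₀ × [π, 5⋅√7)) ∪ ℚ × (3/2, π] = ℚ × (3/2, π]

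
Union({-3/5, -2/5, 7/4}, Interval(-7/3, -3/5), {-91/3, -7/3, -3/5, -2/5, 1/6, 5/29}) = Union({-91/3, -2/5, 1/6, 5/29, 7/4}, Interval(-7/3, -3/5))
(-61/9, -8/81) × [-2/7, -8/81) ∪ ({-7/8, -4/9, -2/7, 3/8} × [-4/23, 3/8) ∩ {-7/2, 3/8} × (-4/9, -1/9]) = ({3/8} × [-4/23, -1/9]) ∪ ((-61/9, -8/81) × [-2/7, -8/81))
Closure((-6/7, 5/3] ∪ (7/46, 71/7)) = [-6/7, 71/7]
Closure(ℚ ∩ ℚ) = ℝ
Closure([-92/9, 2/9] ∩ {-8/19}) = {-8/19}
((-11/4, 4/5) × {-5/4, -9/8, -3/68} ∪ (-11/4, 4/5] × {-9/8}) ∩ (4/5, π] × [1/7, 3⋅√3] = ∅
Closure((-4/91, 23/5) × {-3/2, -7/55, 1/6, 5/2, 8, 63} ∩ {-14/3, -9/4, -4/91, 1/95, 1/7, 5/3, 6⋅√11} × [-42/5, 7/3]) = {1/95, 1/7, 5/3} × {-3/2, -7/55, 1/6}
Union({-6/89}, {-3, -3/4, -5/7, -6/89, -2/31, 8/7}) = {-3, -3/4, -5/7, -6/89, -2/31, 8/7}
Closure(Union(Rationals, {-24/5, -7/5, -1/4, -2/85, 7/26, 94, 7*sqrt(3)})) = Reals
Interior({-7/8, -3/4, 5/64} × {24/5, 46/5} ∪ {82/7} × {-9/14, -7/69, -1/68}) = ∅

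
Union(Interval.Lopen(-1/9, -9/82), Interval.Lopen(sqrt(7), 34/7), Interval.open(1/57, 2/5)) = Union(Interval.Lopen(-1/9, -9/82), Interval.open(1/57, 2/5), Interval.Lopen(sqrt(7), 34/7))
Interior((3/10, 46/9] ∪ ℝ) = (-∞, ∞)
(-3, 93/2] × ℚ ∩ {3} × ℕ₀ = {3} × ℕ₀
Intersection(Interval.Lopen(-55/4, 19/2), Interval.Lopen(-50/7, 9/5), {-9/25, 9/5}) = {-9/25, 9/5}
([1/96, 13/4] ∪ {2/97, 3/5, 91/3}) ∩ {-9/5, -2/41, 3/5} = {3/5}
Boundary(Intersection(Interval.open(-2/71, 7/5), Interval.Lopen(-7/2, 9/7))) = {-2/71, 9/7}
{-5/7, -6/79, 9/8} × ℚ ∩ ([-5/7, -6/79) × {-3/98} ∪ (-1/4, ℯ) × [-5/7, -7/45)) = ({-5/7} × {-3/98}) ∪ ({-6/79, 9/8} × (ℚ ∩ [-5/7, -7/45)))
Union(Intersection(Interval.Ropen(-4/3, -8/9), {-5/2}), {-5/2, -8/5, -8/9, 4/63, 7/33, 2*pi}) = {-5/2, -8/5, -8/9, 4/63, 7/33, 2*pi}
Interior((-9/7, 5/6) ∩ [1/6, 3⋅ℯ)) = (1/6, 5/6)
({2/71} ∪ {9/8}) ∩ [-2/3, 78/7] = {2/71, 9/8}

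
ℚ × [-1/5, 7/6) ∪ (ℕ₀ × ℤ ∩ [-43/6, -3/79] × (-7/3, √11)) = ℚ × [-1/5, 7/6)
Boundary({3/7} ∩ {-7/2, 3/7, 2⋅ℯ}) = {3/7}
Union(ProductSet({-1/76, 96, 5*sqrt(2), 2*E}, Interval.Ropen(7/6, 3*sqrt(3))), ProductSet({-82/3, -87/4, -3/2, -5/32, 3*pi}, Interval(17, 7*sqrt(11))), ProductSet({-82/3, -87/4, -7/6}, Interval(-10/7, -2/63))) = Union(ProductSet({-82/3, -87/4, -7/6}, Interval(-10/7, -2/63)), ProductSet({-1/76, 96, 5*sqrt(2), 2*E}, Interval.Ropen(7/6, 3*sqrt(3))), ProductSet({-82/3, -87/4, -3/2, -5/32, 3*pi}, Interval(17, 7*sqrt(11))))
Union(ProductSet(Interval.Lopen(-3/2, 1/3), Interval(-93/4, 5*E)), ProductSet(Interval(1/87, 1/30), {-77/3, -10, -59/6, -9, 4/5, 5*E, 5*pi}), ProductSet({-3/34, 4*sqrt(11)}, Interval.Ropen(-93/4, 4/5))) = Union(ProductSet({-3/34, 4*sqrt(11)}, Interval.Ropen(-93/4, 4/5)), ProductSet(Interval.Lopen(-3/2, 1/3), Interval(-93/4, 5*E)), ProductSet(Interval(1/87, 1/30), {-77/3, -10, -59/6, -9, 4/5, 5*E, 5*pi}))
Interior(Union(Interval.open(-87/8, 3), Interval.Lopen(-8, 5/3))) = Interval.open(-87/8, 3)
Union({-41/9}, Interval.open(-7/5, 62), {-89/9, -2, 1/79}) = Union({-89/9, -41/9, -2}, Interval.open(-7/5, 62))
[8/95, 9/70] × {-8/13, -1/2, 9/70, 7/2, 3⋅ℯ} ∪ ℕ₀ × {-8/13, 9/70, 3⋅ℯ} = (ℕ₀ × {-8/13, 9/70, 3⋅ℯ}) ∪ ([8/95, 9/70] × {-8/13, -1/2, 9/70, 7/2, 3⋅ℯ})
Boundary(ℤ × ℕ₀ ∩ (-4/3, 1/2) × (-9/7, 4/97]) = {-1, 0} × {0}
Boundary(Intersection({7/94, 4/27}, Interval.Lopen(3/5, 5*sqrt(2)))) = EmptySet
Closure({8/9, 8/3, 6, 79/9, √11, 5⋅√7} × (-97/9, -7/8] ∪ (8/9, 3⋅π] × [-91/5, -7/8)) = ({8/9, 3⋅π} × [-91/5, -7/8]) ∪ ([8/9, 3⋅π] × {-91/5, -7/8}) ∪ ({8/9, 5⋅√7} × [-97/9, -7/8]) ∪ ((8/9, 3⋅π] × [-91/5, -7/8)) ∪ ({8/9, 8/3, 6, 79/9, √11, 5⋅√7} × (-97/9, -7/8])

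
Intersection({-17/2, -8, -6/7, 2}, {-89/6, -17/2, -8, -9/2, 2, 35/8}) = {-17/2, -8, 2}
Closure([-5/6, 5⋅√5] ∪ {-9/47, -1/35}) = [-5/6, 5⋅√5]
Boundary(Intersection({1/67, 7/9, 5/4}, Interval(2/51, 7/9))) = {7/9}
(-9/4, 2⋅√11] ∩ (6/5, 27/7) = (6/5, 27/7)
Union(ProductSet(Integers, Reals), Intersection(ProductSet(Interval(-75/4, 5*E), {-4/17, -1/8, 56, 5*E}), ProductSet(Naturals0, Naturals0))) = ProductSet(Integers, Reals)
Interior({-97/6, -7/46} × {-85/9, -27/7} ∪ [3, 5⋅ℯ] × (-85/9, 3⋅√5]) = (3, 5⋅ℯ) × (-85/9, 3⋅√5)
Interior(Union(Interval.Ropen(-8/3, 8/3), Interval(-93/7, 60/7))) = Interval.open(-93/7, 60/7)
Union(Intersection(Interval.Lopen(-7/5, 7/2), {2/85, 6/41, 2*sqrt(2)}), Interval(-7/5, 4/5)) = Union({2*sqrt(2)}, Interval(-7/5, 4/5))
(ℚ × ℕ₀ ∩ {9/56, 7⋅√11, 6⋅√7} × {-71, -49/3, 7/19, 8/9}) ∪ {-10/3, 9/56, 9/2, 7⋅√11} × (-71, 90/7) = {-10/3, 9/56, 9/2, 7⋅√11} × (-71, 90/7)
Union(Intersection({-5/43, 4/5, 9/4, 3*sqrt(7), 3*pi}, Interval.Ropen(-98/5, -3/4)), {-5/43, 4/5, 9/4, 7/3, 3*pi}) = {-5/43, 4/5, 9/4, 7/3, 3*pi}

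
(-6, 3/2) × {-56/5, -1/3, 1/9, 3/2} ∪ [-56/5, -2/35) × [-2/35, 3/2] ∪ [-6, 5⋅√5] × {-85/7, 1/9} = ([-56/5, -2/35) × [-2/35, 3/2]) ∪ ((-6, 3/2) × {-56/5, -1/3, 1/9, 3/2}) ∪ ([-6, 5⋅√5] × {-85/7, 1/9})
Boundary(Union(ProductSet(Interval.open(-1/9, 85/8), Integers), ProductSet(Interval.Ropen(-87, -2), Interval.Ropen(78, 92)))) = Union(ProductSet({-87, -2}, Interval(78, 92)), ProductSet(Interval(-87, -2), {78, 92}), ProductSet(Interval(-1/9, 85/8), Integers))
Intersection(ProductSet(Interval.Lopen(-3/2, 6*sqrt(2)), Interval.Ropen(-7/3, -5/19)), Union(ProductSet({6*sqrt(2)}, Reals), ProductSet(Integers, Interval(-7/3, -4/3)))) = Union(ProductSet({6*sqrt(2)}, Interval.Ropen(-7/3, -5/19)), ProductSet(Range(-1, 9, 1), Interval(-7/3, -4/3)))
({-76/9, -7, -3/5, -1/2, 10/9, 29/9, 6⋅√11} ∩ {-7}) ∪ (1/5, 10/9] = {-7} ∪ (1/5, 10/9]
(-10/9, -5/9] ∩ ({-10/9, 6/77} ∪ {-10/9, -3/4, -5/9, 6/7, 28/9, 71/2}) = {-3/4, -5/9}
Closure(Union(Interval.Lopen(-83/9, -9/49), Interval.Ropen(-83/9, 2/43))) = Interval(-83/9, 2/43)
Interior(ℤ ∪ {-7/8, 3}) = ∅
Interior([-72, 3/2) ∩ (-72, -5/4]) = (-72, -5/4)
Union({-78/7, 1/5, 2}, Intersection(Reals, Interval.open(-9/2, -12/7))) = Union({-78/7, 1/5, 2}, Interval.open(-9/2, -12/7))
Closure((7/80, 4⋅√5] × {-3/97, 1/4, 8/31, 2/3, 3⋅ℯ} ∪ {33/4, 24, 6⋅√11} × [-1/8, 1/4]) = ({33/4, 24, 6⋅√11} × [-1/8, 1/4]) ∪ ([7/80, 4⋅√5] × {-3/97, 1/4, 8/31, 2/3, 3⋅ℯ})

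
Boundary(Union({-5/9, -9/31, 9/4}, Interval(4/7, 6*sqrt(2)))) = {-5/9, -9/31, 4/7, 6*sqrt(2)}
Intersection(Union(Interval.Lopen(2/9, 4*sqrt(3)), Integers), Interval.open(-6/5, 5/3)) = Union(Interval.open(2/9, 5/3), Range(-1, 2, 1))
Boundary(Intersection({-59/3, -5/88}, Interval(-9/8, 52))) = {-5/88}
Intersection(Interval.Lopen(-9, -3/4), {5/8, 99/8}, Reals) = EmptySet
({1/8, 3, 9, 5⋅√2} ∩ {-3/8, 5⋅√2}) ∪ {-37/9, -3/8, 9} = {-37/9, -3/8, 9, 5⋅√2}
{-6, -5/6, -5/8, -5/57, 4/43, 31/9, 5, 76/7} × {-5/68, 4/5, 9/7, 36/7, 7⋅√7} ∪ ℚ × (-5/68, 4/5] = (ℚ × (-5/68, 4/5]) ∪ ({-6, -5/6, -5/8, -5/57, 4/43, 31/9, 5, 76/7} × {-5/68, 4/5, 9/7, 36/7, 7⋅√7})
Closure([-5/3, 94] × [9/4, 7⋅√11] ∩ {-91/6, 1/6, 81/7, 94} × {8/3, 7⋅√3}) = {1/6, 81/7, 94} × {8/3, 7⋅√3}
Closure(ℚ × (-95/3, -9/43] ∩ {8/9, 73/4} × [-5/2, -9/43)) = {8/9, 73/4} × [-5/2, -9/43]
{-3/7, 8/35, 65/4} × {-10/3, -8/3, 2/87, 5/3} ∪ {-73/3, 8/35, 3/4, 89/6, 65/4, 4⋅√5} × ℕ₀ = ({-3/7, 8/35, 65/4} × {-10/3, -8/3, 2/87, 5/3}) ∪ ({-73/3, 8/35, 3/4, 89/6, 65/4, 4⋅√5} × ℕ₀)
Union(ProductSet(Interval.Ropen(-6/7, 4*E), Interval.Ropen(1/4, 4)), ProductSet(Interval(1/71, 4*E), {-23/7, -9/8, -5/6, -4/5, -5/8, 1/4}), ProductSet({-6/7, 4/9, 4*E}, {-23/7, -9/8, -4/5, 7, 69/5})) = Union(ProductSet({-6/7, 4/9, 4*E}, {-23/7, -9/8, -4/5, 7, 69/5}), ProductSet(Interval.Ropen(-6/7, 4*E), Interval.Ropen(1/4, 4)), ProductSet(Interval(1/71, 4*E), {-23/7, -9/8, -5/6, -4/5, -5/8, 1/4}))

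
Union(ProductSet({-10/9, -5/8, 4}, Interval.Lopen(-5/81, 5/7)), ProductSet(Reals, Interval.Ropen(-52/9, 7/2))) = ProductSet(Reals, Interval.Ropen(-52/9, 7/2))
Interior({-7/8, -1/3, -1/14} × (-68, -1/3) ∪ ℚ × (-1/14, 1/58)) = ∅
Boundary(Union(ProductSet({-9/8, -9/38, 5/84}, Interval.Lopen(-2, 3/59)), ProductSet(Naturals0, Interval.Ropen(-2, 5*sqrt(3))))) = Union(ProductSet({-9/8, -9/38, 5/84}, Interval(-2, 3/59)), ProductSet(Naturals0, Interval(-2, 5*sqrt(3))))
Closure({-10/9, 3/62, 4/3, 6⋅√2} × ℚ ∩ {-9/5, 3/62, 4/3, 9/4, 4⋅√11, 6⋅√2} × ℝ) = {3/62, 4/3, 6⋅√2} × ℝ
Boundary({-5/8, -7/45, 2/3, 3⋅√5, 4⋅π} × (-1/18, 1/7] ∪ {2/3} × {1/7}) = {-5/8, -7/45, 2/3, 3⋅√5, 4⋅π} × [-1/18, 1/7]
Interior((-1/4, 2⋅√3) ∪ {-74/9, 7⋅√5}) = (-1/4, 2⋅√3)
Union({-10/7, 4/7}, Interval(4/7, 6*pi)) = Union({-10/7}, Interval(4/7, 6*pi))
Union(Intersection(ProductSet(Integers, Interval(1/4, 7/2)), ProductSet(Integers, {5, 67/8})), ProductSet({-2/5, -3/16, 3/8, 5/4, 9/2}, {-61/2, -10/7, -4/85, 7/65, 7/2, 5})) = ProductSet({-2/5, -3/16, 3/8, 5/4, 9/2}, {-61/2, -10/7, -4/85, 7/65, 7/2, 5})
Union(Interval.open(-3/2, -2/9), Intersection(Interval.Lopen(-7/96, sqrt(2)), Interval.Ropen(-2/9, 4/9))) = Union(Interval.open(-3/2, -2/9), Interval.open(-7/96, 4/9))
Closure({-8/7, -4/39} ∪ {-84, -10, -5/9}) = {-84, -10, -8/7, -5/9, -4/39}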